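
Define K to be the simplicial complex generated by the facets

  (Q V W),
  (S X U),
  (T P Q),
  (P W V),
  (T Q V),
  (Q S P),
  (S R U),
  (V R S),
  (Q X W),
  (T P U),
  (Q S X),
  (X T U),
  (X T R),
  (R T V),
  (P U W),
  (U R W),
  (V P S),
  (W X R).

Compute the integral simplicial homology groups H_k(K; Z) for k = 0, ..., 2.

Order the vertices as P < Q < R < S < T < U < V < W < X. Listing each simplex with vertices in this order, K has dimension 2 with simplices:

  0-simplices (9): P, Q, R, S, T, U, V, W, X
  1-simplices (27): PQ, PS, PT, PU, PV, PW, QS, QT, QV, QW, QX, RS, RT, RU, RV, RW, RX, SU, SV, SX, TU, TV, TX, UW, UX, VW, WX
  2-simplices (18): PQS, PQT, PSV, PTU, PUW, PVW, QSX, QTV, QVW, QWX, RSU, RSV, RTV, RTX, RUW, RWX, SUX, TUX

giving chain groups C_0 ≅ Z^9, C_1 ≅ Z^27, C_2 ≅ Z^18.

∂_1: C_1 → C_0 is given by ∂[p,q] = [q] − [p]. For instance
  ∂PV = V − P.
The resulting 9×27 matrix has rank 8, and its Smith normal form has invariant factors (1,1,1,1,1,1,1,1).

∂_2: C_2 → C_1 acts by ∂[p,q,r] = [q,r] − [p,r] + [p,q]. For instance
  ∂TUX = UX − TX + TU,
  ∂RSV = SV − RV + RS.
This gives a 27×18 integer matrix of rank 18; reducing to Smith normal form yields diagonal entries (1,1,1,1,1,1,1,1,1,1,1,1,1,1,1,1,1,2).

Reading off H_k = ker ∂_k / im ∂_{k+1}:

  H_0: rank C_0 − rank ∂_1 = 9 − 8 = 1, and the invariant factors of ∂_1 are all 1, so H_0 = Z.
  H_1: rank ker ∂_1 − rank ∂_2 = (27 − 8) − 18 = 1, and ∂_2 has invariant factor 2 > 1, so H_1 = Z ⊕ Z/2Z.
  H_2: rank ker ∂_2 − rank ∂_3 = (18 − 18) − 0 = 0, and there is no ∂_3, so H_2 = 0.

H_0 = Z,  H_1 = Z ⊕ Z/2Z,  H_2 = 0.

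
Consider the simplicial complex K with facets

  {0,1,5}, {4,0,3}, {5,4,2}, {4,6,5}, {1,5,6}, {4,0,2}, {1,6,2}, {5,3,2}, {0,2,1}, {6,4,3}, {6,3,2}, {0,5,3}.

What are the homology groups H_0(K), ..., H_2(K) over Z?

H_0 = Z,  H_1 = Z/2Z,  H_2 = 0.

Fix the vertex order 0 < 1 < 2 < 3 < 4 < 5 < 6 and write every simplex with vertices in increasing order. Then dim K = 2 and the simplices of K are:

  0-simplices (7): [0], [1], [2], [3], [4], [5], [6]
  1-simplices (18): [0,1], [0,2], [0,3], [0,4], [0,5], [1,2], [1,5], [1,6], [2,3], [2,4], [2,5], [2,6], [3,4], [3,5], [3,6], [4,5], [4,6], [5,6]
  2-simplices (12): [0,1,2], [0,1,5], [0,2,4], [0,3,4], [0,3,5], [1,2,6], [1,5,6], [2,3,5], [2,3,6], [2,4,5], [3,4,6], [4,5,6]

Hence C_0 ≅ Z^7, C_1 ≅ Z^18, C_2 ≅ Z^12.

∂_1: C_1 → C_0 maps an edge to its endpoints' difference, ∂[p,q] = q − p. For instance
  ∂[4,6] = [6] − [4].
This gives a 7×18 integer matrix of rank 6; reducing to Smith normal form yields diagonal entries (1,1,1,1,1,1).

The boundary map ∂_2: C_2 → C_1 acts by ∂[p,q,r] = [q,r] − [p,r] + [p,q]. For instance
  ∂[0,1,5] = [1,5] − [0,5] + [0,1],
  ∂[2,3,5] = [3,5] − [2,5] + [2,3].
This gives a 18×12 integer matrix of rank 12; reducing to Smith normal form yields diagonal entries (1,1,1,1,1,1,1,1,1,1,1,2).

From H_k ≅ ker(∂_k) / im(∂_{k+1}) we obtain:

  H_0: rank C_0 − rank ∂_1 = 7 − 6 = 1, and the invariant factors of ∂_1 are all 1, so H_0 = Z.
  H_1: rank ker ∂_1 − rank ∂_2 = (18 − 6) − 12 = 0, and ∂_2 has invariant factor 2 > 1, so H_1 = Z/2Z.
  H_2: rank ker ∂_2 − rank ∂_3 = (12 − 12) − 0 = 0, and there is no ∂_3, so H_2 = 0.

As a check, the Euler characteristic is 7 − 18 + 12 = 1, which agrees with 1 − 0 + 0 = 1.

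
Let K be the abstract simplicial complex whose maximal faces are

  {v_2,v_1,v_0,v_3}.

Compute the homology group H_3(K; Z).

H_3 = 0.

Fix the vertex order v_0 < v_1 < v_2 < v_3 and write every simplex with vertices in increasing order. Then dim K = 3 and the simplices of K are:

  0-simplices (4): [v_0], [v_1], [v_2], [v_3]
  1-simplices (6): [v_0,v_1], [v_0,v_2], [v_0,v_3], [v_1,v_2], [v_1,v_3], [v_2,v_3]
  2-simplices (4): [v_0,v_1,v_2], [v_0,v_1,v_3], [v_0,v_2,v_3], [v_1,v_2,v_3]
  3-simplices (1): [v_0,v_1,v_2,v_3]

Hence C_0 ≅ Z^4, C_1 ≅ Z^6, C_2 ≅ Z^4, C_3 ≅ Z^1.

Boundary ∂_1: C_1 → C_0 maps an edge to its endpoints' difference, ∂[p,q] = q − p. For instance
  ∂[v_1,v_3] = [v_3] − [v_1].
The 4×6 boundary matrix has rank 3 and Smith normal form diag(1,1,1).

The boundary map ∂_2: C_2 → C_1 maps a triangle to the signed sum of its edges. For instance
  ∂[v_0,v_2,v_3] = [v_2,v_3] − [v_0,v_3] + [v_0,v_2],
  ∂[v_0,v_1,v_2] = [v_1,v_2] − [v_0,v_2] + [v_0,v_1].
As a 6×4 matrix over Z this has rank 3, with invariant factors (1,1,1).

Boundary ∂_3: C_3 → C_2 sends each 3-simplex σ to the alternating sum Σ_i (−1)^i (σ with its i-th vertex removed). For instance
  ∂[v_0,v_1,v_2,v_3] = [v_1,v_2,v_3] − [v_0,v_2,v_3] + [v_0,v_1,v_3] − [v_0,v_1,v_2].
This gives a 4×1 integer matrix of rank 1; reducing to Smith normal form yields diagonal entries (1).

Now H_k = ker ∂_k / im ∂_{k+1}, so:

  H_3: rank ker ∂_3 − rank ∂_4 = (1 − 1) − 0 = 0, and there is no ∂_4, so H_3 ≅ 0.

(K is a triangulation of the 3-simplex.)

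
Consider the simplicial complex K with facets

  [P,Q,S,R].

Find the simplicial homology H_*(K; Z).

Fix the vertex order P < Q < R < S and write every simplex with vertices in increasing order. Then dim K = 3 and the simplices of K are:

  0-simplices (4): P, Q, R, S
  1-simplices (6): PQ, PR, PS, QR, QS, RS
  2-simplices (4): PQR, PQS, PRS, QRS
  3-simplices (1): PQRS

giving chain groups C_0 ≅ Z^4, C_1 ≅ Z^6, C_2 ≅ Z^4, C_3 ≅ Z^1.

The boundary map ∂_1: C_1 → C_0 is given by ∂[p,q] = [q] − [p]. For instance
  ∂RS = S − R.
The 4×6 boundary matrix has rank 3 and Smith normal form diag(1,1,1).

The boundary map ∂_2: C_2 → C_1 sends each 2-simplex [p,q,r] to [q,r] − [p,r] + [p,q]. For instance
  ∂PQS = QS − PS + PQ,
  ∂QRS = RS − QS + QR.
The resulting 6×4 matrix has rank 3, and its Smith normal form has invariant factors (1,1,1).

Boundary ∂_3: C_3 → C_2 sends each 3-simplex σ to the alternating sum Σ_i (−1)^i (σ with its i-th vertex removed). For instance
  ∂PQRS = QRS − PRS + PQS − PQR.
The resulting 4×1 matrix has rank 1, and its Smith normal form has invariant factors (1).

Reading off H_k = ker ∂_k / im ∂_{k+1}:

  H_0: rank C_0 − rank ∂_1 = 4 − 3 = 1, and the invariant factors of ∂_1 are all 1, so H_0 ≅ Z.
  H_1: rank ker ∂_1 − rank ∂_2 = (6 − 3) − 3 = 0, and the invariant factors of ∂_2 are all 1, so H_1 ≅ 0.
  H_2: rank ker ∂_2 − rank ∂_3 = (4 − 3) − 1 = 0, and the invariant factors of ∂_3 are all 1, so H_2 ≅ 0.
  H_3: rank ker ∂_3 − rank ∂_4 = (1 − 1) − 0 = 0, and there is no ∂_4, so H_3 ≅ 0.

H_0 = Z,  H_1 = 0,  H_2 = 0,  H_3 = 0.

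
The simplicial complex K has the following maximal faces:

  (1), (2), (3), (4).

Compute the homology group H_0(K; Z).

Take the total order 1 < 2 < 3 < 4 on the vertex set. Then K (dimension 0) consists of the simplices:

  0-simplices (4): [1], [2], [3], [4]

giving chain groups C_0 ≅ Z^4.

Reading off H_k = ker ∂_k / im ∂_{k+1}:

  H_0: rank C_0 − rank ∂_1 = 4 − 0 = 4, and there is no ∂_1, so H_0 = Z^4.

(K is a triangulation of a set of 4 points.)

H_0 ≅ Z^4.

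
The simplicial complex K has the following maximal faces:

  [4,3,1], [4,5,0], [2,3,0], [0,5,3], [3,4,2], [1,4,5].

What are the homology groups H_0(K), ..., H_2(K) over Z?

H_0 = Z,  H_1 = Z,  H_2 = 0.

Fix the vertex order 0 < 1 < 2 < 3 < 4 < 5 and write every simplex with vertices in increasing order. Then dim K = 2 and the simplices of K are:

  0-simplices (6): [0], [1], [2], [3], [4], [5]
  1-simplices (12): [0,2], [0,3], [0,4], [0,5], [1,3], [1,4], [1,5], [2,3], [2,4], [3,4], [3,5], [4,5]
  2-simplices (6): [0,2,3], [0,3,5], [0,4,5], [1,3,4], [1,4,5], [2,3,4]

so the chain groups are C_0 ≅ Z^6, C_1 ≅ Z^12, C_2 ≅ Z^6.

∂_1: C_1 → C_0 sends each edge [p,q] (with p < q) to q − p. For instance
  ∂[2,4] = [4] − [2].
The resulting 6×12 matrix has rank 5, and its Smith normal form has invariant factors (1,1,1,1,1).

∂_2: C_2 → C_1 acts by ∂[p,q,r] = [q,r] − [p,r] + [p,q]. For instance
  ∂[0,3,5] = [3,5] − [0,5] + [0,3],
  ∂[0,4,5] = [4,5] − [0,5] + [0,4].
This gives a 12×6 integer matrix of rank 6; reducing to Smith normal form yields diagonal entries (1,1,1,1,1,1).

Computing H_k = (kernel of ∂_k) / (image of ∂_{k+1}):

  H_0: rank C_0 − rank ∂_1 = 6 − 5 = 1, and the invariant factors of ∂_1 are all 1, so H_0 ≅ Z.
  H_1: rank ker ∂_1 − rank ∂_2 = (12 − 5) − 6 = 1, and the invariant factors of ∂_2 are all 1, so H_1 ≅ Z.
  H_2: rank ker ∂_2 − rank ∂_3 = (6 − 6) − 0 = 0, and there is no ∂_3, so H_2 ≅ 0.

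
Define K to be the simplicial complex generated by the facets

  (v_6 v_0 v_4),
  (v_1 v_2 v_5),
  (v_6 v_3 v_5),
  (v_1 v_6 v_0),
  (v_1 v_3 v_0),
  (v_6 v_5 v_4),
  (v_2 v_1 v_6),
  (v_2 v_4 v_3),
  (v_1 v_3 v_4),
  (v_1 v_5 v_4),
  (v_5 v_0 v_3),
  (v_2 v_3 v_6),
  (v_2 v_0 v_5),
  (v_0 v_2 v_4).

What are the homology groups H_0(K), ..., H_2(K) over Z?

H_0 = Z,  H_1 = Z^2,  H_2 = Z.

Take the total order v_0 < v_1 < v_2 < v_3 < v_4 < v_5 < v_6 on the vertex set. Then K (dimension 2) consists of the simplices:

  0-simplices (7): [v_0], [v_1], [v_2], [v_3], [v_4], [v_5], [v_6]
  1-simplices (21): (21 of them)
  2-simplices (14): (14 of them)

giving chain groups C_0 ≅ Z^7, C_1 ≅ Z^21, C_2 ≅ Z^14.

∂_1: C_1 → C_0 sends each edge [p,q] (with p < q) to q − p. For instance
  ∂[v_2,v_3] = [v_3] − [v_2].
This gives a 7×21 integer matrix of rank 6; reducing to Smith normal form yields diagonal entries (1,1,1,1,1,1).

The boundary map ∂_2: C_2 → C_1 sends each 2-simplex [p,q,r] to [q,r] − [p,r] + [p,q]. For instance
  ∂[v_0,v_4,v_6] = [v_4,v_6] − [v_0,v_6] + [v_0,v_4],
  ∂[v_0,v_2,v_5] = [v_2,v_5] − [v_0,v_5] + [v_0,v_2].
As a 21×14 matrix over Z this has rank 13, with invariant factors (1,1,1,1,1,1,1,1,1,1,1,1,1).

From H_k ≅ ker(∂_k) / im(∂_{k+1}) we obtain:

  H_0: rank C_0 − rank ∂_1 = 7 − 6 = 1, and the invariant factors of ∂_1 are all 1, so H_0 = Z.
  H_1: rank ker ∂_1 − rank ∂_2 = (21 − 6) − 13 = 2, and the invariant factors of ∂_2 are all 1, so H_1 = Z^2.
  H_2: rank ker ∂_2 − rank ∂_3 = (14 − 13) − 0 = 1, and there is no ∂_3, so H_2 = Z.

As a check, the Euler characteristic is 7 − 21 + 14 = 0, which agrees with 1 − 2 + 1 = 0.
(K is a triangulation of the torus T^2.)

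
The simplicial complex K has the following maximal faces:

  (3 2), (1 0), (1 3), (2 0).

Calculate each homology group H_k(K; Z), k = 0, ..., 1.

H_0 = Z,  H_1 = Z.

Fix the vertex order 0 < 1 < 2 < 3 and write every simplex with vertices in increasing order. Then dim K = 1 and the simplices of K are:

  0-simplices (4): [0], [1], [2], [3]
  1-simplices (4): [0,1], [0,2], [1,3], [2,3]

Hence C_0 ≅ Z^4, C_1 ≅ Z^4.

Boundary ∂_1: C_1 → C_0 is given by ∂[p,q] = [q] − [p].
The resulting 4×4 matrix has rank 3, and its Smith normal form has invariant factors (1,1,1).

Computing H_k = (kernel of ∂_k) / (image of ∂_{k+1}):

  H_0: rank C_0 − rank ∂_1 = 4 − 3 = 1, and the invariant factors of ∂_1 are all 1, so H_0 = Z.
  H_1: rank ker ∂_1 − rank ∂_2 = (4 − 3) − 0 = 1, and there is no ∂_2, so H_1 = Z.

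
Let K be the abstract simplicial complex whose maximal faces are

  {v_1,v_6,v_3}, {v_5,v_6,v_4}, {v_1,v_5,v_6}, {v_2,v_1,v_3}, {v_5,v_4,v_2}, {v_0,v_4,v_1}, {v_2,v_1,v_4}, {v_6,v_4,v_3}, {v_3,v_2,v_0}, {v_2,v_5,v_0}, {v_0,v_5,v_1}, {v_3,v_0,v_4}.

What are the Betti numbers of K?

Order the vertices as v_0 < v_1 < v_2 < v_3 < v_4 < v_5 < v_6. Listing each simplex with vertices in this order, K has dimension 2 with simplices:

  0-simplices (7): [v_0], [v_1], [v_2], [v_3], [v_4], [v_5], [v_6]
  1-simplices (18): (18 of them)
  2-simplices (12): (12 of them)

so the chain groups are C_0 ≅ Z^7, C_1 ≅ Z^18, C_2 ≅ Z^12.

Boundary ∂_1: C_1 → C_0 sends each edge [p,q] (with p < q) to q − p. For instance
  ∂[v_3,v_6] = [v_6] − [v_3].
As a 7×18 matrix over Z this has rank 6, with invariant factors (1,1,1,1,1,1).

The boundary map ∂_2: C_2 → C_1 sends each 2-simplex [p,q,r] to [q,r] − [p,r] + [p,q]. For instance
  ∂[v_1,v_2,v_4] = [v_2,v_4] − [v_1,v_4] + [v_1,v_2],
  ∂[v_4,v_5,v_6] = [v_5,v_6] − [v_4,v_6] + [v_4,v_5].
This gives a 18×12 integer matrix of rank 12; reducing to Smith normal form yields diagonal entries (1,1,1,1,1,1,1,1,1,1,1,2).

Computing H_k = (kernel of ∂_k) / (image of ∂_{k+1}):

  H_0: rank C_0 − rank ∂_1 = 7 − 6 = 1, and the invariant factors of ∂_1 are all 1, so H_0 ≅ Z.
  H_1: rank ker ∂_1 − rank ∂_2 = (18 − 6) − 12 = 0, and ∂_2 has invariant factor 2 > 1, so H_1 ≅ Z/2Z.
  H_2: rank ker ∂_2 − rank ∂_3 = (12 − 12) − 0 = 0, and there is no ∂_3, so H_2 ≅ 0.

As a check, the Euler characteristic is 7 − 18 + 12 = 1, which agrees with 1 − 0 + 0 = 1.
(K is a triangulation of the real projective plane RP^2.)

Hence the Betti numbers are b_0 = 1, b_1 = 0, b_2 = 0.

b_0 = 1, b_1 = 0, b_2 = 0.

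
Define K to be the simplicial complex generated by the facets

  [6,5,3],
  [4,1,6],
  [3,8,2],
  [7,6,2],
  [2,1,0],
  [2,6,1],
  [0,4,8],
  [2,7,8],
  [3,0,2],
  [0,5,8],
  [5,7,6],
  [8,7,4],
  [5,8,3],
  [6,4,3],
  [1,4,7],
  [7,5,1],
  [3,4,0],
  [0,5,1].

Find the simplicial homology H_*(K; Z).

We work with the vertex ordering 0 < 1 < 2 < 3 < 4 < 5 < 6 < 7 < 8. The simplices of K, each written with vertices in increasing order, are:

  0-simplices (9): [0], [1], [2], [3], [4], [5], [6], [7], [8]
  1-simplices (27): (27 of them)
  2-simplices (18): [0,1,2], [0,1,5], [0,2,3], [0,3,4], [0,4,8], [0,5,8], [1,2,6], [1,4,6], [1,4,7], [1,5,7], [2,3,8], [2,6,7], [2,7,8], [3,4,6], [3,5,6], [3,5,8], [4,7,8], [5,6,7]

giving chain groups C_0 ≅ Z^9, C_1 ≅ Z^27, C_2 ≅ Z^18.

Boundary ∂_1: C_1 → C_0 is given by ∂[p,q] = [q] − [p].
This gives a 9×27 integer matrix of rank 8; reducing to Smith normal form yields diagonal entries (1,1,1,1,1,1,1,1).

Boundary ∂_2: C_2 → C_1 maps a triangle to the signed sum of its edges. For instance
  ∂[2,6,7] = [6,7] − [2,7] + [2,6],
  ∂[4,7,8] = [7,8] − [4,8] + [4,7].
This gives a 27×18 integer matrix of rank 18; reducing to Smith normal form yields diagonal entries (1,1,1,1,1,1,1,1,1,1,1,1,1,1,1,1,1,2).

From H_k ≅ ker(∂_k) / im(∂_{k+1}) we obtain:

  H_0: rank C_0 − rank ∂_1 = 9 − 8 = 1, and the invariant factors of ∂_1 are all 1, so H_0 ≅ Z.
  H_1: rank ker ∂_1 − rank ∂_2 = (27 − 8) − 18 = 1, and ∂_2 has invariant factor 2 > 1, so H_1 ≅ Z ⊕ Z/2Z.
  H_2: rank ker ∂_2 − rank ∂_3 = (18 − 18) − 0 = 0, and there is no ∂_3, so H_2 ≅ 0.

(K is a triangulation of the Klein bottle.)

H_0 ≅ Z,  H_1 ≅ Z ⊕ Z/2Z,  H_2 = 0.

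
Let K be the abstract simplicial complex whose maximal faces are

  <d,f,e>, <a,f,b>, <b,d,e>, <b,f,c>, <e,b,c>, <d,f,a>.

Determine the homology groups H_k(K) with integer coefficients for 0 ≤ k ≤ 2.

Order the vertices as a < b < c < d < e < f. Listing each simplex with vertices in this order, K has dimension 2 with simplices:

  0-simplices (6): a, b, c, d, e, f
  1-simplices (12): ab, ad, af, bc, bd, be, bf, ce, cf, de, df, ef
  2-simplices (6): abf, adf, bce, bcf, bde, def

Hence C_0 ≅ Z^6, C_1 ≅ Z^12, C_2 ≅ Z^6.

The boundary map ∂_1: C_1 → C_0 is given by ∂[p,q] = [q] − [p].
The 6×12 boundary matrix has rank 5 and Smith normal form diag(1,1,1,1,1).

∂_2: C_2 → C_1 maps a triangle to the signed sum of its edges. For instance
  ∂def = ef − df + de,
  ∂bcf = cf − bf + bc.
The 12×6 boundary matrix has rank 6 and Smith normal form diag(1,1,1,1,1,1).

Reading off H_k = ker ∂_k / im ∂_{k+1}:

  H_0: rank C_0 − rank ∂_1 = 6 − 5 = 1, and the invariant factors of ∂_1 are all 1, so H_0 ≅ Z.
  H_1: rank ker ∂_1 − rank ∂_2 = (12 − 5) − 6 = 1, and the invariant factors of ∂_2 are all 1, so H_1 ≅ Z.
  H_2: rank ker ∂_2 − rank ∂_3 = (6 − 6) − 0 = 0, and there is no ∂_3, so H_2 ≅ 0.

As a check, the Euler characteristic is 6 − 12 + 6 = 0, which agrees with 1 − 1 + 0 = 0.

H_0 = Z,  H_1 = Z,  H_2 = 0.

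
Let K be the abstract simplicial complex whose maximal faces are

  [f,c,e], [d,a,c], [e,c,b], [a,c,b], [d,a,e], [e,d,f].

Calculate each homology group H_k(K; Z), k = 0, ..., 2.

Fix the vertex order a < b < c < d < e < f and write every simplex with vertices in increasing order. Then dim K = 2 and the simplices of K are:

  0-simplices (6): a, b, c, d, e, f
  1-simplices (12): ab, ac, ad, ae, bc, be, cd, ce, cf, de, df, ef
  2-simplices (6): abc, acd, ade, bce, cef, def

so the chain groups are C_0 ≅ Z^6, C_1 ≅ Z^12, C_2 ≅ Z^6.

∂_1: C_1 → C_0 maps an edge to its endpoints' difference, ∂[p,q] = q − p. For instance
  ∂ad = d − a.
The 6×12 boundary matrix has rank 5 and Smith normal form diag(1,1,1,1,1).

∂_2: C_2 → C_1 maps a triangle to the signed sum of its edges. For instance
  ∂def = ef − df + de,
  ∂abc = bc − ac + ab.
The resulting 12×6 matrix has rank 6, and its Smith normal form has invariant factors (1,1,1,1,1,1).

Now H_k = ker ∂_k / im ∂_{k+1}, so:

  H_0: rank C_0 − rank ∂_1 = 6 − 5 = 1, and the invariant factors of ∂_1 are all 1, so H_0 ≅ Z.
  H_1: rank ker ∂_1 − rank ∂_2 = (12 − 5) − 6 = 1, and the invariant factors of ∂_2 are all 1, so H_1 ≅ Z.
  H_2: rank ker ∂_2 − rank ∂_3 = (6 − 6) − 0 = 0, and there is no ∂_3, so H_2 ≅ 0.

H_0 ≅ Z,  H_1 ≅ Z,  H_2 = 0.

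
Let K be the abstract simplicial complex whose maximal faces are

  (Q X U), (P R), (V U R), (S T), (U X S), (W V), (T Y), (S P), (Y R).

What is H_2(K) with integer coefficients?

Order the vertices as P < Q < R < S < T < U < V < W < X < Y. Listing each simplex with vertices in this order, K has dimension 2 with simplices:

  0-simplices (10): P, Q, R, S, T, U, V, W, X, Y
  1-simplices (14): PR, PS, QU, QX, RU, RV, RY, ST, SU, SX, TY, UV, UX, VW
  2-simplices (3): QUX, RUV, SUX

so the chain groups are C_0 ≅ Z^10, C_1 ≅ Z^14, C_2 ≅ Z^3.

∂_1: C_1 → C_0 sends each edge [p,q] (with p < q) to q − p.
As a 10×14 matrix over Z this has rank 9, with invariant factors (1,1,1,1,1,1,1,1,1).

∂_2: C_2 → C_1 acts by ∂[p,q,r] = [q,r] − [p,r] + [p,q]. For instance
  ∂RUV = UV − RV + RU,
  ∂SUX = UX − SX + SU.
The 14×3 boundary matrix has rank 3 and Smith normal form diag(1,1,1).

Reading off H_k = ker ∂_k / im ∂_{k+1}:

  H_2: rank ker ∂_2 − rank ∂_3 = (3 − 3) − 0 = 0, and there is no ∂_3, so H_2 = 0.

H_2 ≅ 0.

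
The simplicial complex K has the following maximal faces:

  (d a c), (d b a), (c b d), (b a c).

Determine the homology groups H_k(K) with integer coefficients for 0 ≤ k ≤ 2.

Order the vertices as a < b < c < d. Listing each simplex with vertices in this order, K has dimension 2 with simplices:

  0-simplices (4): a, b, c, d
  1-simplices (6): ab, ac, ad, bc, bd, cd
  2-simplices (4): abc, abd, acd, bcd

so the chain groups are C_0 ≅ Z^4, C_1 ≅ Z^6, C_2 ≅ Z^4.

∂_1: C_1 → C_0 is given by ∂[p,q] = [q] − [p].
The 4×6 boundary matrix has rank 3 and Smith normal form diag(1,1,1).

The boundary map ∂_2: C_2 → C_1 acts by ∂[p,q,r] = [q,r] − [p,r] + [p,q]. For instance
  ∂acd = cd − ad + ac,
  ∂abd = bd − ad + ab.
The 6×4 boundary matrix has rank 3 and Smith normal form diag(1,1,1).

Computing H_k = (kernel of ∂_k) / (image of ∂_{k+1}):

  H_0: rank C_0 − rank ∂_1 = 4 − 3 = 1, and the invariant factors of ∂_1 are all 1, so H_0 ≅ Z.
  H_1: rank ker ∂_1 − rank ∂_2 = (6 − 3) − 3 = 0, and the invariant factors of ∂_2 are all 1, so H_1 ≅ 0.
  H_2: rank ker ∂_2 − rank ∂_3 = (4 − 3) − 0 = 1, and there is no ∂_3, so H_2 ≅ Z.

(K is a triangulation of the 2-sphere S^2.)

H_0 = Z,  H_1 = 0,  H_2 = Z.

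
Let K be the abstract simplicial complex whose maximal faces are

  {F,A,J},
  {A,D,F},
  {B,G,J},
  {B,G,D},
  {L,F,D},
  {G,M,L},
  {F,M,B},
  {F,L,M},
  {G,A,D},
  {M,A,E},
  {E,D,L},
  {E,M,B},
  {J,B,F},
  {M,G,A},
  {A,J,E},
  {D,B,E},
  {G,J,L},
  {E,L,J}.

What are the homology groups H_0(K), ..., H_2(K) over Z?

H_0 ≅ Z,  H_1 ≅ Z^2,  H_2 ≅ Z.

Fix the vertex order A < B < D < E < F < G < J < L < M and write every simplex with vertices in increasing order. Then dim K = 2 and the simplices of K are:

  0-simplices (9): A, B, D, E, F, G, J, L, M
  1-simplices (27): AD, AE, AF, AG, AJ, AM, BD, BE, BF, BG, BJ, BM, DE, DF, DG, DL, EJ, EL, EM, FJ, FL, FM, GJ, GL, GM, JL, LM
  2-simplices (18): ADF, ADG, AEJ, AEM, AFJ, AGM, BDE, BDG, BEM, BFJ, BFM, BGJ, DEL, DFL, EJL, FLM, GJL, GLM

so the chain groups are C_0 ≅ Z^9, C_1 ≅ Z^27, C_2 ≅ Z^18.

The boundary map ∂_1: C_1 → C_0 maps an edge to its endpoints' difference, ∂[p,q] = q − p.
The 9×27 boundary matrix has rank 8 and Smith normal form diag(1,1,1,1,1,1,1,1).

The boundary map ∂_2: C_2 → C_1 sends each 2-simplex [p,q,r] to [q,r] − [p,r] + [p,q]. For instance
  ∂DFL = FL − DL + DF,
  ∂BFJ = FJ − BJ + BF.
The resulting 27×18 matrix has rank 17, and its Smith normal form has invariant factors (1,1,1,1,1,1,1,1,1,1,1,1,1,1,1,1,1).

Reading off H_k = ker ∂_k / im ∂_{k+1}:

  H_0: rank C_0 − rank ∂_1 = 9 − 8 = 1, and the invariant factors of ∂_1 are all 1, so H_0 = Z.
  H_1: rank ker ∂_1 − rank ∂_2 = (27 − 8) − 17 = 2, and the invariant factors of ∂_2 are all 1, so H_1 = Z^2.
  H_2: rank ker ∂_2 − rank ∂_3 = (18 − 17) − 0 = 1, and there is no ∂_3, so H_2 = Z.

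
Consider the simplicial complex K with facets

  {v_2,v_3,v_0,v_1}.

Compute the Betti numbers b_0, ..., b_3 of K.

Fix the vertex order v_0 < v_1 < v_2 < v_3 and write every simplex with vertices in increasing order. Then dim K = 3 and the simplices of K are:

  0-simplices (4): [v_0], [v_1], [v_2], [v_3]
  1-simplices (6): [v_0,v_1], [v_0,v_2], [v_0,v_3], [v_1,v_2], [v_1,v_3], [v_2,v_3]
  2-simplices (4): [v_0,v_1,v_2], [v_0,v_1,v_3], [v_0,v_2,v_3], [v_1,v_2,v_3]
  3-simplices (1): [v_0,v_1,v_2,v_3]

so the chain groups are C_0 ≅ Z^4, C_1 ≅ Z^6, C_2 ≅ Z^4, C_3 ≅ Z^1.

Boundary ∂_1: C_1 → C_0 is given by ∂[p,q] = [q] − [p]. For instance
  ∂[v_0,v_1] = [v_1] − [v_0].
The 4×6 boundary matrix has rank 3 and Smith normal form diag(1,1,1).

Boundary ∂_2: C_2 → C_1 sends each 2-simplex [p,q,r] to [q,r] − [p,r] + [p,q]. For instance
  ∂[v_0,v_1,v_3] = [v_1,v_3] − [v_0,v_3] + [v_0,v_1],
  ∂[v_1,v_2,v_3] = [v_2,v_3] − [v_1,v_3] + [v_1,v_2].
The 6×4 boundary matrix has rank 3 and Smith normal form diag(1,1,1).

∂_3: C_3 → C_2 sends each 3-simplex σ to the alternating sum Σ_i (−1)^i (σ with its i-th vertex removed). For instance
  ∂[v_0,v_1,v_2,v_3] = [v_1,v_2,v_3] − [v_0,v_2,v_3] + [v_0,v_1,v_3] − [v_0,v_1,v_2].
The resulting 4×1 matrix has rank 1, and its Smith normal form has invariant factors (1).

Reading off H_k = ker ∂_k / im ∂_{k+1}:

  H_0: rank C_0 − rank ∂_1 = 4 − 3 = 1, and the invariant factors of ∂_1 are all 1, so H_0 ≅ Z.
  H_1: rank ker ∂_1 − rank ∂_2 = (6 − 3) − 3 = 0, and the invariant factors of ∂_2 are all 1, so H_1 ≅ 0.
  H_2: rank ker ∂_2 − rank ∂_3 = (4 − 3) − 1 = 0, and the invariant factors of ∂_3 are all 1, so H_2 ≅ 0.
  H_3: rank ker ∂_3 − rank ∂_4 = (1 − 1) − 0 = 0, and there is no ∂_4, so H_3 ≅ 0.

(K is a triangulation of the 3-simplex.)

Hence the Betti numbers are b_0 = 1, b_1 = 0, b_2 = 0, b_3 = 0.

b_0 = 1, b_1 = 0, b_2 = 0, b_3 = 0.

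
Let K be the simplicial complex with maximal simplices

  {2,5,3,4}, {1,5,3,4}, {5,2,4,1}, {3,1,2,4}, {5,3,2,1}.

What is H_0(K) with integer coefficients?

H_0 ≅ Z.

We work with the vertex ordering 1 < 2 < 3 < 4 < 5. The simplices of K, each written with vertices in increasing order, are:

  0-simplices (5): [1], [2], [3], [4], [5]
  1-simplices (10): [1,2], [1,3], [1,4], [1,5], [2,3], [2,4], [2,5], [3,4], [3,5], [4,5]
  2-simplices (10): [1,2,3], [1,2,4], [1,2,5], [1,3,4], [1,3,5], [1,4,5], [2,3,4], [2,3,5], [2,4,5], [3,4,5]
  3-simplices (5): [1,2,3,4], [1,2,3,5], [1,2,4,5], [1,3,4,5], [2,3,4,5]

giving chain groups C_0 ≅ Z^5, C_1 ≅ Z^10, C_2 ≅ Z^10, C_3 ≅ Z^5.

∂_1: C_1 → C_0 maps an edge to its endpoints' difference, ∂[p,q] = q − p. For instance
  ∂[1,2] = [2] − [1].
The 5×10 boundary matrix has rank 4 and Smith normal form diag(1,1,1,1).

∂_2: C_2 → C_1 sends each 2-simplex [p,q,r] to [q,r] − [p,r] + [p,q]. For instance
  ∂[3,4,5] = [4,5] − [3,5] + [3,4],
  ∂[1,2,3] = [2,3] − [1,3] + [1,2].
This gives a 10×10 integer matrix of rank 6; reducing to Smith normal form yields diagonal entries (1,1,1,1,1,1).

Boundary ∂_3: C_3 → C_2 sends each 3-simplex σ to the alternating sum Σ_i (−1)^i (σ with its i-th vertex removed). For instance
  ∂[1,3,4,5] = [3,4,5] − [1,4,5] + [1,3,5] − [1,3,4],
  ∂[1,2,3,4] = [2,3,4] − [1,3,4] + [1,2,4] − [1,2,3].
This gives a 10×5 integer matrix of rank 4; reducing to Smith normal form yields diagonal entries (1,1,1,1).

Computing H_k = (kernel of ∂_k) / (image of ∂_{k+1}):

  H_0: rank C_0 − rank ∂_1 = 5 − 4 = 1, and the invariant factors of ∂_1 are all 1, so H_0 = Z.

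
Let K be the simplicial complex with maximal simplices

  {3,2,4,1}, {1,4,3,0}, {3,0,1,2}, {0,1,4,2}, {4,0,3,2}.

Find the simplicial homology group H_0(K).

H_0 = Z.

Take the total order 0 < 1 < 2 < 3 < 4 on the vertex set. Then K (dimension 3) consists of the simplices:

  0-simplices (5): [0], [1], [2], [3], [4]
  1-simplices (10): [0,1], [0,2], [0,3], [0,4], [1,2], [1,3], [1,4], [2,3], [2,4], [3,4]
  2-simplices (10): [0,1,2], [0,1,3], [0,1,4], [0,2,3], [0,2,4], [0,3,4], [1,2,3], [1,2,4], [1,3,4], [2,3,4]
  3-simplices (5): [0,1,2,3], [0,1,2,4], [0,1,3,4], [0,2,3,4], [1,2,3,4]

so the chain groups are C_0 ≅ Z^5, C_1 ≅ Z^10, C_2 ≅ Z^10, C_3 ≅ Z^5.

∂_1: C_1 → C_0 maps an edge to its endpoints' difference, ∂[p,q] = q − p.
As a 5×10 matrix over Z this has rank 4, with invariant factors (1,1,1,1).

The boundary map ∂_2: C_2 → C_1 maps a triangle to the signed sum of its edges. For instance
  ∂[1,2,4] = [2,4] − [1,4] + [1,2],
  ∂[0,3,4] = [3,4] − [0,4] + [0,3].
This gives a 10×10 integer matrix of rank 6; reducing to Smith normal form yields diagonal entries (1,1,1,1,1,1).

The boundary map ∂_3: C_3 → C_2 sends each 3-simplex σ to the alternating sum Σ_i (−1)^i (σ with its i-th vertex removed). For instance
  ∂[0,1,2,3] = [1,2,3] − [0,2,3] + [0,1,3] − [0,1,2],
  ∂[0,1,2,4] = [1,2,4] − [0,2,4] + [0,1,4] − [0,1,2].
As a 10×5 matrix over Z this has rank 4, with invariant factors (1,1,1,1).

Now H_k = ker ∂_k / im ∂_{k+1}, so:

  H_0: rank C_0 − rank ∂_1 = 5 − 4 = 1, and the invariant factors of ∂_1 are all 1, so H_0 = Z.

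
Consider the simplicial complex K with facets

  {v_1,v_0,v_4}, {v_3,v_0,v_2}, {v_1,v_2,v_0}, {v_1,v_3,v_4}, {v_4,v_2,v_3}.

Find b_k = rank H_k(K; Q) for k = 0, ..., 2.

b_0 = 1, b_1 = 1, b_2 = 0.

Take the total order v_0 < v_1 < v_2 < v_3 < v_4 on the vertex set. Then K (dimension 2) consists of the simplices:

  0-simplices (5): [v_0], [v_1], [v_2], [v_3], [v_4]
  1-simplices (10): [v_0,v_1], [v_0,v_2], [v_0,v_3], [v_0,v_4], [v_1,v_2], [v_1,v_3], [v_1,v_4], [v_2,v_3], [v_2,v_4], [v_3,v_4]
  2-simplices (5): [v_0,v_1,v_2], [v_0,v_1,v_4], [v_0,v_2,v_3], [v_1,v_3,v_4], [v_2,v_3,v_4]

giving chain groups C_0 ≅ Z^5, C_1 ≅ Z^10, C_2 ≅ Z^5.

∂_1: C_1 → C_0 is given by ∂[p,q] = [q] − [p].
This gives a 5×10 integer matrix of rank 4; reducing to Smith normal form yields diagonal entries (1,1,1,1).

The boundary map ∂_2: C_2 → C_1 sends each 2-simplex [p,q,r] to [q,r] − [p,r] + [p,q]. For instance
  ∂[v_1,v_3,v_4] = [v_3,v_4] − [v_1,v_4] + [v_1,v_3],
  ∂[v_2,v_3,v_4] = [v_3,v_4] − [v_2,v_4] + [v_2,v_3].
As a 10×5 matrix over Z this has rank 5, with invariant factors (1,1,1,1,1).

Now H_k = ker ∂_k / im ∂_{k+1}, so:

  H_0: rank C_0 − rank ∂_1 = 5 − 4 = 1, and the invariant factors of ∂_1 are all 1, so H_0 ≅ Z.
  H_1: rank ker ∂_1 − rank ∂_2 = (10 − 4) − 5 = 1, and the invariant factors of ∂_2 are all 1, so H_1 ≅ Z.
  H_2: rank ker ∂_2 − rank ∂_3 = (5 − 5) − 0 = 0, and there is no ∂_3, so H_2 ≅ 0.

(K is a triangulation of the Möbius band.)

Hence the Betti numbers are b_0 = 1, b_1 = 1, b_2 = 0.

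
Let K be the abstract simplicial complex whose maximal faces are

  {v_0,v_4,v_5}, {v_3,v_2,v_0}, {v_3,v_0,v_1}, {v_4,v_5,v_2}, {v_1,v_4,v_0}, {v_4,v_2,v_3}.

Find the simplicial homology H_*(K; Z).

H_0 = Z,  H_1 = Z,  H_2 = 0.

Order the vertices as v_0 < v_1 < v_2 < v_3 < v_4 < v_5. Listing each simplex with vertices in this order, K has dimension 2 with simplices:

  0-simplices (6): [v_0], [v_1], [v_2], [v_3], [v_4], [v_5]
  1-simplices (12): [v_0,v_1], [v_0,v_2], [v_0,v_3], [v_0,v_4], [v_0,v_5], [v_1,v_3], [v_1,v_4], [v_2,v_3], [v_2,v_4], [v_2,v_5], [v_3,v_4], [v_4,v_5]
  2-simplices (6): [v_0,v_1,v_3], [v_0,v_1,v_4], [v_0,v_2,v_3], [v_0,v_4,v_5], [v_2,v_3,v_4], [v_2,v_4,v_5]

Hence C_0 ≅ Z^6, C_1 ≅ Z^12, C_2 ≅ Z^6.

∂_1: C_1 → C_0 is given by ∂[p,q] = [q] − [p].
This gives a 6×12 integer matrix of rank 5; reducing to Smith normal form yields diagonal entries (1,1,1,1,1).

The boundary map ∂_2: C_2 → C_1 maps a triangle to the signed sum of its edges. For instance
  ∂[v_2,v_3,v_4] = [v_3,v_4] − [v_2,v_4] + [v_2,v_3],
  ∂[v_0,v_2,v_3] = [v_2,v_3] − [v_0,v_3] + [v_0,v_2].
The 12×6 boundary matrix has rank 6 and Smith normal form diag(1,1,1,1,1,1).

Now H_k = ker ∂_k / im ∂_{k+1}, so:

  H_0: rank C_0 − rank ∂_1 = 6 − 5 = 1, and the invariant factors of ∂_1 are all 1, so H_0 = Z.
  H_1: rank ker ∂_1 − rank ∂_2 = (12 − 5) − 6 = 1, and the invariant factors of ∂_2 are all 1, so H_1 = Z.
  H_2: rank ker ∂_2 − rank ∂_3 = (6 − 6) − 0 = 0, and there is no ∂_3, so H_2 = 0.

As a check, the Euler characteristic is 6 − 12 + 6 = 0, which agrees with 1 − 1 + 0 = 0.
(K is a triangulation of the cylinder S^1 x I.)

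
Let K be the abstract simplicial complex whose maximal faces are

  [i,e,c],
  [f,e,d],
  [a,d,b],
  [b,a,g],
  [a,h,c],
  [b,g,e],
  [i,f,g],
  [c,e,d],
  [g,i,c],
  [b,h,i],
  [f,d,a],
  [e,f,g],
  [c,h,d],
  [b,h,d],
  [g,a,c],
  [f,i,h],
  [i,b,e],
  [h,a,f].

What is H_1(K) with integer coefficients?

H_1 ≅ Z ⊕ Z_2.

We work with the vertex ordering a < b < c < d < e < f < g < h < i. The simplices of K, each written with vertices in increasing order, are:

  0-simplices (9): a, b, c, d, e, f, g, h, i
  1-simplices (27): ab, ac, ad, af, ag, ah, bd, be, bg, bh, bi, cd, ce, cg, ch, ci, de, df, dh, ef, eg, ei, fg, fh, fi, gi, hi
  2-simplices (18): abd, abg, acg, ach, adf, afh, bdh, beg, bei, bhi, cde, cdh, cei, cgi, def, efg, fgi, fhi

giving chain groups C_0 ≅ Z^9, C_1 ≅ Z^27, C_2 ≅ Z^18.

The boundary map ∂_1: C_1 → C_0 maps an edge to its endpoints' difference, ∂[p,q] = q − p.
The resulting 9×27 matrix has rank 8, and its Smith normal form has invariant factors (1,1,1,1,1,1,1,1).

The boundary map ∂_2: C_2 → C_1 sends each 2-simplex [p,q,r] to [q,r] − [p,r] + [p,q]. For instance
  ∂bei = ei − bi + be,
  ∂bdh = dh − bh + bd.
This gives a 27×18 integer matrix of rank 18; reducing to Smith normal form yields diagonal entries (1,1,1,1,1,1,1,1,1,1,1,1,1,1,1,1,1,2).

Reading off H_k = ker ∂_k / im ∂_{k+1}:

  H_1: rank ker ∂_1 − rank ∂_2 = (27 − 8) − 18 = 1, and ∂_2 has invariant factor 2 > 1, so H_1 = Z ⊕ Z_2.

(K is a triangulation of the Klein bottle.)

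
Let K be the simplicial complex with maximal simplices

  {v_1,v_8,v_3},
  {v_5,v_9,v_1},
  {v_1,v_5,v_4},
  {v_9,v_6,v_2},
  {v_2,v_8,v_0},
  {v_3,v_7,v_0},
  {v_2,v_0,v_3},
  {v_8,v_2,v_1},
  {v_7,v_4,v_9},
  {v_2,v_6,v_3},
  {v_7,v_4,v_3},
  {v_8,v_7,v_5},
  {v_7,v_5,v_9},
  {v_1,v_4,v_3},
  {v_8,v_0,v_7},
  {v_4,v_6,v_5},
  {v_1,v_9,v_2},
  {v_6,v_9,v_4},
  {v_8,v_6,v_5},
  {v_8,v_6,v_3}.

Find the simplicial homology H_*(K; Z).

H_0 = Z,  H_1 = Z ⊕ Z/2Z,  H_2 = 0.

Fix the vertex order v_0 < v_1 < v_2 < v_3 < v_4 < v_5 < v_6 < v_7 < v_8 < v_9 and write every simplex with vertices in increasing order. Then dim K = 2 and the simplices of K are:

  0-simplices (10): [v_0], [v_1], [v_2], [v_3], [v_4], [v_5], [v_6], [v_7], [v_8], [v_9]
  1-simplices (30): (30 of them)
  2-simplices (20): (20 of them)

so the chain groups are C_0 ≅ Z^10, C_1 ≅ Z^30, C_2 ≅ Z^20.

Boundary ∂_1: C_1 → C_0 maps an edge to its endpoints' difference, ∂[p,q] = q − p.
As a 10×30 matrix over Z this has rank 9, with invariant factors (1,1,1,1,1,1,1,1,1).

∂_2: C_2 → C_1 acts by ∂[p,q,r] = [q,r] − [p,r] + [p,q]. For instance
  ∂[v_5,v_7,v_8] = [v_7,v_8] − [v_5,v_8] + [v_5,v_7],
  ∂[v_0,v_3,v_7] = [v_3,v_7] − [v_0,v_7] + [v_0,v_3].
The resulting 30×20 matrix has rank 20, and its Smith normal form has invariant factors (1,1,1,1,1,1,1,1,1,1,1,1,1,1,1,1,1,1,1,2).

Computing H_k = (kernel of ∂_k) / (image of ∂_{k+1}):

  H_0: rank C_0 − rank ∂_1 = 10 − 9 = 1, and the invariant factors of ∂_1 are all 1, so H_0 ≅ Z.
  H_1: rank ker ∂_1 − rank ∂_2 = (30 − 9) − 20 = 1, and ∂_2 has invariant factor 2 > 1, so H_1 ≅ Z ⊕ Z/2Z.
  H_2: rank ker ∂_2 − rank ∂_3 = (20 − 20) − 0 = 0, and there is no ∂_3, so H_2 ≅ 0.

As a check, the Euler characteristic is 10 − 30 + 20 = 0, which agrees with 1 − 1 + 0 = 0.
(K is a triangulation of the Klein bottle.)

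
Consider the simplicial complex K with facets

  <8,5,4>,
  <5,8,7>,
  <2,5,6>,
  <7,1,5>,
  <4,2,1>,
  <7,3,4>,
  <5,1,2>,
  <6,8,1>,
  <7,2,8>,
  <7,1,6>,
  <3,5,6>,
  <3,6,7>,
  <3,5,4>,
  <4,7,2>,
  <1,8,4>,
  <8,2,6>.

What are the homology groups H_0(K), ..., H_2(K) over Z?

H_0 ≅ Z,  H_1 ≅ Z^2,  H_2 ≅ Z.

Order the vertices as 1 < 2 < 3 < 4 < 5 < 6 < 7 < 8. Listing each simplex with vertices in this order, K has dimension 2 with simplices:

  0-simplices (8): [1], [2], [3], [4], [5], [6], [7], [8]
  1-simplices (24): (24 of them)
  2-simplices (16): [1,2,4], [1,2,5], [1,4,8], [1,5,7], [1,6,7], [1,6,8], [2,4,7], [2,5,6], [2,6,8], [2,7,8], [3,4,5], [3,4,7], [3,5,6], [3,6,7], [4,5,8], [5,7,8]

so the chain groups are C_0 ≅ Z^8, C_1 ≅ Z^24, C_2 ≅ Z^16.

The boundary map ∂_1: C_1 → C_0 sends each edge [p,q] (with p < q) to q − p. For instance
  ∂[6,8] = [8] − [6].
As a 8×24 matrix over Z this has rank 7, with invariant factors (1,1,1,1,1,1,1).

∂_2: C_2 → C_1 acts by ∂[p,q,r] = [q,r] − [p,r] + [p,q]. For instance
  ∂[1,5,7] = [5,7] − [1,7] + [1,5],
  ∂[1,6,8] = [6,8] − [1,8] + [1,6].
The 24×16 boundary matrix has rank 15 and Smith normal form diag(1,1,1,1,1,1,1,1,1,1,1,1,1,1,1).

Reading off H_k = ker ∂_k / im ∂_{k+1}:

  H_0: rank C_0 − rank ∂_1 = 8 − 7 = 1, and the invariant factors of ∂_1 are all 1, so H_0 = Z.
  H_1: rank ker ∂_1 − rank ∂_2 = (24 − 7) − 15 = 2, and the invariant factors of ∂_2 are all 1, so H_1 = Z^2.
  H_2: rank ker ∂_2 − rank ∂_3 = (16 − 15) − 0 = 1, and there is no ∂_3, so H_2 = Z.

As a check, the Euler characteristic is 8 − 24 + 16 = 0, which agrees with 1 − 2 + 1 = 0.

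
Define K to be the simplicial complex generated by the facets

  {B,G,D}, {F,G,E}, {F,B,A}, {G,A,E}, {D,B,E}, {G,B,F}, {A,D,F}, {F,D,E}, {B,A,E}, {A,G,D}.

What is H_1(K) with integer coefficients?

H_1 = Z/2.

Fix the vertex order A < B < D < E < F < G and write every simplex with vertices in increasing order. Then dim K = 2 and the simplices of K are:

  0-simplices (6): A, B, D, E, F, G
  1-simplices (15): AB, AD, AE, AF, AG, BD, BE, BF, BG, DE, DF, DG, EF, EG, FG
  2-simplices (10): ABE, ABF, ADF, ADG, AEG, BDE, BDG, BFG, DEF, EFG

Hence C_0 ≅ Z^6, C_1 ≅ Z^15, C_2 ≅ Z^10.

The boundary map ∂_1: C_1 → C_0 maps an edge to its endpoints' difference, ∂[p,q] = q − p.
This gives a 6×15 integer matrix of rank 5; reducing to Smith normal form yields diagonal entries (1,1,1,1,1).

The boundary map ∂_2: C_2 → C_1 maps a triangle to the signed sum of its edges. For instance
  ∂DEF = EF − DF + DE,
  ∂ADF = DF − AF + AD.
The 15×10 boundary matrix has rank 10 and Smith normal form diag(1,1,1,1,1,1,1,1,1,2).

Now H_k = ker ∂_k / im ∂_{k+1}, so:

  H_1: rank ker ∂_1 − rank ∂_2 = (15 − 5) − 10 = 0, and ∂_2 has invariant factor 2 > 1, so H_1 ≅ Z/2.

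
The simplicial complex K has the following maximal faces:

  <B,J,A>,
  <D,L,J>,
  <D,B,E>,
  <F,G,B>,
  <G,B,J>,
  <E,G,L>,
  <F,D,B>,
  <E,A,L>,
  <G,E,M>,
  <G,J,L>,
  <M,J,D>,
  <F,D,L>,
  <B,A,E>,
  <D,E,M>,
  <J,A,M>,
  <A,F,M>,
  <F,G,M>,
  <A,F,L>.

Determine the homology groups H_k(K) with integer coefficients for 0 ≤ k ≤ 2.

Fix the vertex order A < B < D < E < F < G < J < L < M and write every simplex with vertices in increasing order. Then dim K = 2 and the simplices of K are:

  0-simplices (9): A, B, D, E, F, G, J, L, M
  1-simplices (27): AB, AE, AF, AJ, AL, AM, BD, BE, BF, BG, BJ, DE, DF, DJ, DL, DM, EG, EL, EM, FG, FL, FM, GJ, GL, GM, JL, JM
  2-simplices (18): ABE, ABJ, AEL, AFL, AFM, AJM, BDE, BDF, BFG, BGJ, DEM, DFL, DJL, DJM, EGL, EGM, FGM, GJL

giving chain groups C_0 ≅ Z^9, C_1 ≅ Z^27, C_2 ≅ Z^18.

The boundary map ∂_1: C_1 → C_0 is given by ∂[p,q] = [q] − [p]. For instance
  ∂EM = M − E.
The resulting 9×27 matrix has rank 8, and its Smith normal form has invariant factors (1,1,1,1,1,1,1,1).

Boundary ∂_2: C_2 → C_1 acts by ∂[p,q,r] = [q,r] − [p,r] + [p,q]. For instance
  ∂AFL = FL − AL + AF,
  ∂AFM = FM − AM + AF.
The resulting 27×18 matrix has rank 17, and its Smith normal form has invariant factors (1,1,1,1,1,1,1,1,1,1,1,1,1,1,1,1,1).

Now H_k = ker ∂_k / im ∂_{k+1}, so:

  H_0: rank C_0 − rank ∂_1 = 9 − 8 = 1, and the invariant factors of ∂_1 are all 1, so H_0 ≅ Z.
  H_1: rank ker ∂_1 − rank ∂_2 = (27 − 8) − 17 = 2, and the invariant factors of ∂_2 are all 1, so H_1 ≅ Z^2.
  H_2: rank ker ∂_2 − rank ∂_3 = (18 − 17) − 0 = 1, and there is no ∂_3, so H_2 ≅ Z.

H_0 ≅ Z,  H_1 ≅ Z^2,  H_2 ≅ Z.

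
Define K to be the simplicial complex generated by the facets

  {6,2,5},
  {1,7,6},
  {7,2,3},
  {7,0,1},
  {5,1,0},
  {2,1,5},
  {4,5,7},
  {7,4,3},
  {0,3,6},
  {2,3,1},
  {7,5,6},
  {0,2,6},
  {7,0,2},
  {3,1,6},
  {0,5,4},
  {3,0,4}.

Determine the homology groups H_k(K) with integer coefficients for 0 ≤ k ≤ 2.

H_0 ≅ Z,  H_1 ≅ Z^2,  H_2 ≅ Z.

Fix the vertex order 0 < 1 < 2 < 3 < 4 < 5 < 6 < 7 and write every simplex with vertices in increasing order. Then dim K = 2 and the simplices of K are:

  0-simplices (8): [0], [1], [2], [3], [4], [5], [6], [7]
  1-simplices (24): (24 of them)
  2-simplices (16): [0,1,5], [0,1,7], [0,2,6], [0,2,7], [0,3,4], [0,3,6], [0,4,5], [1,2,3], [1,2,5], [1,3,6], [1,6,7], [2,3,7], [2,5,6], [3,4,7], [4,5,7], [5,6,7]

so the chain groups are C_0 ≅ Z^8, C_1 ≅ Z^24, C_2 ≅ Z^16.

∂_1: C_1 → C_0 sends each edge [p,q] (with p < q) to q − p.
The 8×24 boundary matrix has rank 7 and Smith normal form diag(1,1,1,1,1,1,1).

The boundary map ∂_2: C_2 → C_1 acts by ∂[p,q,r] = [q,r] − [p,r] + [p,q]. For instance
  ∂[1,3,6] = [3,6] − [1,6] + [1,3],
  ∂[1,6,7] = [6,7] − [1,7] + [1,6].
As a 24×16 matrix over Z this has rank 15, with invariant factors (1,1,1,1,1,1,1,1,1,1,1,1,1,1,1).

From H_k ≅ ker(∂_k) / im(∂_{k+1}) we obtain:

  H_0: rank C_0 − rank ∂_1 = 8 − 7 = 1, and the invariant factors of ∂_1 are all 1, so H_0 ≅ Z.
  H_1: rank ker ∂_1 − rank ∂_2 = (24 − 7) − 15 = 2, and the invariant factors of ∂_2 are all 1, so H_1 ≅ Z^2.
  H_2: rank ker ∂_2 − rank ∂_3 = (16 − 15) − 0 = 1, and there is no ∂_3, so H_2 ≅ Z.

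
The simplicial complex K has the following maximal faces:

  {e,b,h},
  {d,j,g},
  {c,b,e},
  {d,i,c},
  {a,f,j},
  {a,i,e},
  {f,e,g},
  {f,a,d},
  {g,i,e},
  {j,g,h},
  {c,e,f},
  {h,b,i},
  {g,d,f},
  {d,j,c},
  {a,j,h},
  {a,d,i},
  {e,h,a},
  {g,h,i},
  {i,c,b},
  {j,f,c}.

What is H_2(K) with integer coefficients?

H_2 ≅ 0.

Fix the vertex order a < b < c < d < e < f < g < h < i < j and write every simplex with vertices in increasing order. Then dim K = 2 and the simplices of K are:

  0-simplices (10): a, b, c, d, e, f, g, h, i, j
  1-simplices (30): ad, ae, af, ah, ai, aj, bc, be, bh, bi, cd, ce, cf, ci, cj, df, dg, di, dj, ef, eg, eh, ei, fg, fj, gh, gi, gj, hi, hj
  2-simplices (20): adf, adi, aeh, aei, afj, ahj, bce, bci, beh, bhi, cdi, cdj, cef, cfj, dfg, dgj, efg, egi, ghi, ghj

Hence C_0 ≅ Z^10, C_1 ≅ Z^30, C_2 ≅ Z^20.

∂_1: C_1 → C_0 sends each edge [p,q] (with p < q) to q − p. For instance
  ∂bh = h − b.
The 10×30 boundary matrix has rank 9 and Smith normal form diag(1,1,1,1,1,1,1,1,1).

The boundary map ∂_2: C_2 → C_1 sends each 2-simplex [p,q,r] to [q,r] − [p,r] + [p,q]. For instance
  ∂cef = ef − cf + ce,
  ∂cdj = dj − cj + cd.
As a 30×20 matrix over Z this has rank 20, with invariant factors (1,1,1,1,1,1,1,1,1,1,1,1,1,1,1,1,1,1,1,2).

From H_k ≅ ker(∂_k) / im(∂_{k+1}) we obtain:

  H_2: rank ker ∂_2 − rank ∂_3 = (20 − 20) − 0 = 0, and there is no ∂_3, so H_2 = 0.

(K is a triangulation of the Klein bottle.)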